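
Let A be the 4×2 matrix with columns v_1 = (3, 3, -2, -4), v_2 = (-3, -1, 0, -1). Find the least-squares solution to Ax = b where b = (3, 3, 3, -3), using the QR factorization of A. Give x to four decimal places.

q_1 = v_1/‖v_1‖ = (3, 3, -2, -4)/6.1644 = (0.4867, 0.4867, -0.3244, -0.6489).
r_{12} = q_1·v_2 = -1.2978.
u_2 = v_2 + 1.2978·q_1 = (-2.3684, -0.3684, -0.4211, -1.8421).
‖u_2‖ = 3.0522, so q_2 = (-0.7760, -0.1207, -0.1380, -0.6035).
Qᵀb = (3.8933, -1.2933).
Back-substitute: x_2 = -1.2933/3.0522 = -0.4237.
x_1 = (3.8933 + 1.2978·(-0.4237))/6.1644 = 0.5424.

x = (0.5424, -0.4237)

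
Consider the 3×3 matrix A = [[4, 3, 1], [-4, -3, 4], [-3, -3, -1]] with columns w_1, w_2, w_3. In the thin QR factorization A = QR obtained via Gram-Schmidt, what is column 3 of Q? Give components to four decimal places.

e_3 = (0.7071, 0.7071, 0.0000)

e_1 = w_1/‖w_1‖ = (4, -4, -3)/6.4031 = (0.6247, -0.6247, -0.4685).
r_{12} = e_1·w_2 = 5.1537.
u_2 = w_2 − 5.1537·e_1 = (-0.2195, 0.2195, -0.5854).
‖u_2‖ = 0.6626, so e_2 = (-0.3313, 0.3313, -0.8835).
r_{13} = e_1·w_3 = -1.4056; r_{23} = e_2·w_3 = 1.8773.
u_3 = w_3 + 1.4056·e_1 − 1.8773·e_2 = (2.5000, 2.5000, 0.0000).
‖u_3‖ = 3.5355, so e_3 = (0.7071, 0.7071, 0.0000).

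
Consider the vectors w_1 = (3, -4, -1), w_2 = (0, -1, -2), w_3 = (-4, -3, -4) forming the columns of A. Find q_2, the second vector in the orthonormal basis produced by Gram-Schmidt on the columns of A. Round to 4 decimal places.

q_1 = w_1/‖w_1‖ = (3, -4, -1)/5.0990 = (0.5883, -0.7845, -0.1961).
r_{12} = q_1·w_2 = 1.1767.
u_2 = w_2 − 1.1767·q_1 = (-0.6923, -0.0769, -1.7692).
‖u_2‖ = 1.9014, so q_2 = (-0.3641, -0.0405, -0.9305).

q_2 = (-0.3641, -0.0405, -0.9305)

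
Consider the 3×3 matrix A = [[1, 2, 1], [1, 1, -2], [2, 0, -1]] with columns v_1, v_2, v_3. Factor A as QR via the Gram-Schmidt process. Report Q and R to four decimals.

Q = [[0.4082, 0.8018, 0.4364], [0.4082, 0.2673, -0.8729], [0.8165, -0.5345, 0.2182]], R = [[2.4495, 1.2247, -1.2247], [0.0000, 1.8708, 0.8018], [0.0000, 0.0000, 1.9640]]

v_1 = (1, 1, 2); ‖v_1‖ = 2.4495, so q_1 = (0.4082, 0.4082, 0.8165).
q_1·v_2 = 0.4082·2 + 0.4082·1 + 0.8165·0 = 1.2247.
u_2 = v_2 − 1.2247·q_1 = (1.5000, 0.5000, -1.0000).
‖u_2‖ = 1.8708, so q_2 = (0.8018, 0.2673, -0.5345).
q_1·v_3 = 0.4082·1 + 0.4082·(-2) + 0.8165·(-1) = -1.2247; q_2·v_3 = 0.8018·1 + 0.2673·(-2) + (-0.5345)·(-1) = 0.8018.
u_3 = v_3 + 1.2247·q_1 − 0.8018·q_2 = (0.8571, -1.7143, 0.4286).
‖u_3‖ = 1.9640, so q_3 = (0.4364, -0.8729, 0.2182).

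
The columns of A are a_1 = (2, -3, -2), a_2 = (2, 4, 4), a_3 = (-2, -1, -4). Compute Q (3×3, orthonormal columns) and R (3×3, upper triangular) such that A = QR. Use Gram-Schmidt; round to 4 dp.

Q = [[0.4851, 0.8484, 0.2120], [-0.7276, 0.2571, 0.6360], [-0.4851, 0.4628, -0.7420]], R = [[4.1231, -3.8806, 1.6977], [0.0000, 4.5762, -3.8049], [0.0000, 0.0000, 1.9080]]

e_1 = a_1/‖a_1‖ = (2, -3, -2)/4.1231 = (0.4851, -0.7276, -0.4851).
r_{12} = e_1·a_2 = -3.8806.
u_2 = a_2 + 3.8806·e_1 = (3.8824, 1.1765, 2.1176).
‖u_2‖ = 4.5762, so e_2 = (0.8484, 0.2571, 0.4628).
r_{13} = e_1·a_3 = 1.6977; r_{23} = e_2·a_3 = -3.8049.
u_3 = a_3 − 1.6977·e_1 + 3.8049·e_2 = (0.4045, 1.2135, -1.4157).
‖u_3‖ = 1.9080, so e_3 = (0.2120, 0.6360, -0.7420).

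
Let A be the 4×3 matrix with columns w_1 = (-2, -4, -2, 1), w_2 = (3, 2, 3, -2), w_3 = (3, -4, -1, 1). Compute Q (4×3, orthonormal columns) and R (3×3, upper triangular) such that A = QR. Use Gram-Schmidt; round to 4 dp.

Q = [[-0.4000, 0.4812, 0.7683], [-0.8000, -0.5899, -0.0629], [-0.4000, 0.4812, -0.3911], [0.2000, -0.4346, 0.5029]], R = [[5.0000, -4.4000, 2.6000], [0.0000, 2.5768, 2.8873], [0.0000, 0.0000, 3.4502]]

e_1 = w_1/‖w_1‖ = (-2, -4, -2, 1)/5.0000 = (-0.4000, -0.8000, -0.4000, 0.2000).
r_{12} = e_1·w_2 = -4.4000.
u_2 = w_2 + 4.4000·e_1 = (1.2400, -1.5200, 1.2400, -1.1200).
‖u_2‖ = 2.5768, so e_2 = (0.4812, -0.5899, 0.4812, -0.4346).
r_{13} = e_1·w_3 = 2.6000; r_{23} = e_2·w_3 = 2.8873.
u_3 = w_3 − 2.6000·e_1 − 2.8873·e_2 = (2.6506, -0.2169, -1.3494, 1.7349).
‖u_3‖ = 3.4502, so e_3 = (0.7683, -0.0629, -0.3911, 0.5029).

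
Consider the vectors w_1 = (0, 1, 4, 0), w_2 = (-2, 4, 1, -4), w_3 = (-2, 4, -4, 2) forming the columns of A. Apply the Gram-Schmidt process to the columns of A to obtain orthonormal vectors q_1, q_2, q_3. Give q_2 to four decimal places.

w_1 = (0, 1, 4, 0); ‖w_1‖ = 4.1231, so q_1 = (0.0000, 0.2425, 0.9701, 0.0000).
q_1·w_2 = 0.0000·(-2) + 0.2425·4 + 0.9701·1 + 0.0000·(-4) = 1.9403.
u_2 = w_2 − 1.9403·q_1 = (-2.0000, 3.5294, -0.8824, -4.0000).
‖u_2‖ = 5.7650, so q_2 = (-0.3469, 0.6122, -0.1531, -0.6938).

q_2 = (-0.3469, 0.6122, -0.1531, -0.6938)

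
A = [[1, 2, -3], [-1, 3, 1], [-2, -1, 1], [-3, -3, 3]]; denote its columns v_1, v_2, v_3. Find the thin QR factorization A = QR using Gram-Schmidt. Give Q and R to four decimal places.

Q = [[0.2582, 0.3299, -0.8321], [-0.2582, 0.9073, 0.3193], [-0.5164, 0.0825, -0.4451], [-0.7746, -0.2474, -0.0871]], R = [[3.8730, 2.5820, -3.8730], [0.0000, 4.0415, -0.7423], [0.0000, 0.0000, 2.1093]]

v_1 = (1, -1, -2, -3); ‖v_1‖ = 3.8730, so e_1 = (0.2582, -0.2582, -0.5164, -0.7746).
e_1·v_2 = 0.2582·2 + (-0.2582)·3 + (-0.5164)·(-1) + (-0.7746)·(-3) = 2.5820.
u_2 = v_2 − 2.5820·e_1 = (1.3333, 3.6667, 0.3333, -1.0000).
‖u_2‖ = 4.0415, so e_2 = (0.3299, 0.9073, 0.0825, -0.2474).
e_1·v_3 = 0.2582·(-3) + (-0.2582)·1 + (-0.5164)·1 + (-0.7746)·3 = -3.8730; e_2·v_3 = 0.3299·(-3) + 0.9073·1 + 0.0825·1 + (-0.2474)·3 = -0.7423.
u_3 = v_3 + 3.8730·e_1 + 0.7423·e_2 = (-1.7551, 0.6735, -0.9388, -0.1837).
‖u_3‖ = 2.1093, so e_3 = (-0.8321, 0.3193, -0.4451, -0.0871).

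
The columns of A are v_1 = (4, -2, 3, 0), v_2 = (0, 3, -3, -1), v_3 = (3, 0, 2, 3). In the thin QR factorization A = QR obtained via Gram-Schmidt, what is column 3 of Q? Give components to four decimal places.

v_1 = (4, -2, 3, 0); ‖v_1‖ = 5.3852, so e_1 = (0.7428, -0.3714, 0.5571, 0.0000).
e_1·v_2 = 0.7428·0 + (-0.3714)·3 + 0.5571·(-3) + 0.0000·(-1) = -2.7854.
u_2 = v_2 + 2.7854·e_1 = (2.0690, 1.9655, -1.4483, -1.0000).
‖u_2‖ = 3.3528, so e_2 = (0.6171, 0.5862, -0.4320, -0.2983).
e_1·v_3 = 0.7428·3 + (-0.3714)·0 + 0.5571·2 + 0.0000·3 = 3.3425; e_2·v_3 = 0.6171·3 + 0.5862·0 + (-0.4320)·2 + (-0.2983)·3 = 0.0926.
u_3 = v_3 − 3.3425·e_1 − 0.0926·e_2 = (0.4601, 1.1871, 0.1779, 3.0276).
‖u_3‖ = 3.2892, so e_3 = (0.1399, 0.3609, 0.0541, 0.9205).

e_3 = (0.1399, 0.3609, 0.0541, 0.9205)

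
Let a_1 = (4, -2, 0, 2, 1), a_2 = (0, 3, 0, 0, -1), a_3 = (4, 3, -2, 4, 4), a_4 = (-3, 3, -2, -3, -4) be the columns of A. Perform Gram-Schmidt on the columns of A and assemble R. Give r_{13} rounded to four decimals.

q_1 = a_1/‖a_1‖ = (4, -2, 0, 2, 1)/5.0000 = (0.8000, -0.4000, 0.0000, 0.4000, 0.2000).
r_{13} = q_1·a_3 = 4.4000.

r_{13} = 4.4000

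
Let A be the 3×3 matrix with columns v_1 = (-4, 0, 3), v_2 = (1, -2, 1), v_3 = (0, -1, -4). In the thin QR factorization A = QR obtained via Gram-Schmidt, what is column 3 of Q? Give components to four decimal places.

v_1 = (-4, 0, 3); ‖v_1‖ = 5.0000, so q_1 = (-0.8000, 0.0000, 0.6000).
q_1·v_2 = (-0.8000)·1 + 0.0000·(-2) + 0.6000·1 = -0.2000.
u_2 = v_2 + 0.2000·q_1 = (0.8400, -2.0000, 1.1200).
‖u_2‖ = 2.4413, so q_2 = (0.3441, -0.8192, 0.4588).
q_1·v_3 = (-0.8000)·0 + 0.0000·(-1) + 0.6000·(-4) = -2.4000; q_2·v_3 = 0.3441·0 + (-0.8192)·(-1) + 0.4588·(-4) = -1.0158.
u_3 = v_3 + 2.4000·q_1 + 1.0158·q_2 = (-1.5705, -1.8322, -2.0940).
‖u_3‖ = 3.1950, so q_3 = (-0.4915, -0.5735, -0.6554).

q_3 = (-0.4915, -0.5735, -0.6554)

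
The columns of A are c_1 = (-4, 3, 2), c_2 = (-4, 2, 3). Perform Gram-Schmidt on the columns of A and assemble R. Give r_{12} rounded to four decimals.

c_1 = (-4, 3, 2); ‖c_1‖ = 5.3852, so e_1 = (-0.7428, 0.5571, 0.3714).
r_{12} = e_1·c_2 = 5.1995.

r_{12} = 5.1995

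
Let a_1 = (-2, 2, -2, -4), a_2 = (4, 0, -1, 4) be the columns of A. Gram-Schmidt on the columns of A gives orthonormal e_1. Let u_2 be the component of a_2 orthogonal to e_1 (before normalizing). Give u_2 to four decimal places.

u_2 = (2.4286, 1.5714, -2.5714, 0.8571)

a_1 = (-2, 2, -2, -4); ‖a_1‖ = 5.2915, so e_1 = (-0.3780, 0.3780, -0.3780, -0.7559).
e_1·a_2 = (-0.3780)·4 + 0.3780·0 + (-0.3780)·(-1) + (-0.7559)·4 = -4.1576.
u_2 = a_2 + 4.1576·e_1 = (2.4286, 1.5714, -2.5714, 0.8571).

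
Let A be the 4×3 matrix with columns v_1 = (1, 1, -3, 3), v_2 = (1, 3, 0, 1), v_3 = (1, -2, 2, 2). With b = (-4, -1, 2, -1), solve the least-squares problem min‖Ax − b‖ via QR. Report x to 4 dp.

v_1 = (1, 1, -3, 3); ‖v_1‖ = 4.4721, so e_1 = (0.2236, 0.2236, -0.6708, 0.6708).
e_1·v_2 = 0.2236·1 + 0.2236·3 + (-0.6708)·0 + 0.6708·1 = 1.5652.
u_2 = v_2 − 1.5652·e_1 = (0.6500, 2.6500, 1.0500, -0.0500).
‖u_2‖ = 2.9240, so e_2 = (0.2223, 0.9063, 0.3591, -0.0171).
e_1·v_3 = 0.2236·1 + 0.2236·(-2) + (-0.6708)·2 + 0.6708·2 = -0.2236; e_2·v_3 = 0.2223·1 + 0.9063·(-2) + 0.3591·2 + (-0.0171)·2 = -0.9063.
u_3 = v_3 + 0.2236·e_1 + 0.9063·e_2 = (1.2515, -1.1287, 2.1754, 2.1345).
‖u_3‖ = 3.4826, so e_3 = (0.3593, -0.3241, 0.6247, 0.6129).
Qᵀb = (-3.1305, -1.0602, -0.4769).
Back-substitute: x_3 = -0.4769/3.4826 = -0.1369.
x_2 = (-1.0602 + 0.9063·(-0.1369))/2.9240 = -0.4050.
x_1 = (-3.1305 − 1.5652·(-0.4050) + 0.2236·(-0.1369))/4.4721 = -0.5651.

x = (-0.5651, -0.4050, -0.1369)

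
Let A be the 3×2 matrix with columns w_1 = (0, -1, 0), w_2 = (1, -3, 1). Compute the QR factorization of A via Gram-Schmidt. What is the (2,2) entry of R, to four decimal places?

r_{22} = 1.4142

w_1 = (0, -1, 0); ‖w_1‖ = 1.0000, so q_1 = (0.0000, -1.0000, 0.0000).
q_1·w_2 = 0.0000·1 + (-1.0000)·(-3) + 0.0000·1 = 3.0000.
u_2 = w_2 − 3.0000·q_1 = (1.0000, 0.0000, 1.0000).
r_{22} = ‖u_2‖ = 1.4142.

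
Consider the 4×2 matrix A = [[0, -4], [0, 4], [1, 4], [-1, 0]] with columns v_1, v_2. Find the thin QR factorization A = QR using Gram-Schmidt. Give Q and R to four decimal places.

v_1 = (0, 0, 1, -1); ‖v_1‖ = 1.4142, so e_1 = (0.0000, 0.0000, 0.7071, -0.7071).
e_1·v_2 = 0.0000·(-4) + 0.0000·4 + 0.7071·4 + (-0.7071)·0 = 2.8284.
u_2 = v_2 − 2.8284·e_1 = (-4.0000, 4.0000, 2.0000, 2.0000).
‖u_2‖ = 6.3246, so e_2 = (-0.6325, 0.6325, 0.3162, 0.3162).

Q = [[0.0000, -0.6325], [0.0000, 0.6325], [0.7071, 0.3162], [-0.7071, 0.3162]], R = [[1.4142, 2.8284], [0.0000, 6.3246]]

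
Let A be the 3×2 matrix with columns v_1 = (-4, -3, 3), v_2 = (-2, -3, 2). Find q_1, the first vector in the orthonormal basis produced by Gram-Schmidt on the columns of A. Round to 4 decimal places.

v_1 = (-4, -3, 3); ‖v_1‖ = 5.8310, so q_1 = (-0.6860, -0.5145, 0.5145).

q_1 = (-0.6860, -0.5145, 0.5145)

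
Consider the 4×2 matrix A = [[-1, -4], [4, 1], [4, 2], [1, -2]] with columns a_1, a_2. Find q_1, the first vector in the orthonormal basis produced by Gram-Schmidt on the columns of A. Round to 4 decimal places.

q_1 = (-0.1715, 0.6860, 0.6860, 0.1715)

a_1 = (-1, 4, 4, 1); ‖a_1‖ = 5.8310, so q_1 = (-0.1715, 0.6860, 0.6860, 0.1715).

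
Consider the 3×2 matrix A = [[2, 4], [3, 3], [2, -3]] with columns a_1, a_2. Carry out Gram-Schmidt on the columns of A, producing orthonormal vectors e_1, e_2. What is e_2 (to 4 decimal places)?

e_2 = (0.5219, 0.2042, -0.8282)

e_1 = a_1/‖a_1‖ = (2, 3, 2)/4.1231 = (0.4851, 0.7276, 0.4851).
r_{12} = e_1·a_2 = 2.6679.
u_2 = a_2 − 2.6679·e_1 = (2.7059, 1.0588, -4.2941).
‖u_2‖ = 5.1848, so e_2 = (0.5219, 0.2042, -0.8282).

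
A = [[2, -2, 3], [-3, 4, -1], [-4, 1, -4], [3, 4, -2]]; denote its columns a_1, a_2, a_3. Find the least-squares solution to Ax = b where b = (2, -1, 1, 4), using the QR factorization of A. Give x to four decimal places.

x = (0.6858, 0.0606, -0.5565)

a_1 = (2, -3, -4, 3); ‖a_1‖ = 6.1644, so q_1 = (0.3244, -0.4867, -0.6489, 0.4867).
q_1·a_2 = 0.3244·(-2) + (-0.4867)·4 + (-0.6489)·1 + 0.4867·4 = -1.2978.
u_2 = a_2 + 1.2978·q_1 = (-1.5789, 3.3684, 0.1579, 4.6316).
‖u_2‖ = 5.9427, so q_2 = (-0.2657, 0.5668, 0.0266, 0.7794).
q_1·a_3 = 0.3244·3 + (-0.4867)·(-1) + (-0.6489)·(-4) + 0.4867·(-2) = 3.0822; q_2·a_3 = (-0.2657)·3 + 0.5668·(-1) + 0.0266·(-4) + 0.7794·(-2) = -3.0289.
u_3 = a_3 − 3.0822·q_1 + 3.0289·q_2 = (1.1952, 2.2168, -1.9195, -1.1393).
‖u_3‖ = 3.3654, so q_3 = (0.3552, 0.6587, -0.5704, -0.3386).
Qᵀb = (2.4333, 2.0459, -1.8730).
Back-substitute: x_3 = -1.8730/3.3654 = -0.5565.
x_2 = (2.0459 + 3.0289·(-0.5565))/5.9427 = 0.0606.
x_1 = (2.4333 + 1.2978·0.0606 − 3.0822·(-0.5565))/6.1644 = 0.6858.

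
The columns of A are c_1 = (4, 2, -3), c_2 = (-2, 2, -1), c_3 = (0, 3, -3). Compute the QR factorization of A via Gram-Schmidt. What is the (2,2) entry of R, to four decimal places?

c_1 = (4, 2, -3); ‖c_1‖ = 5.3852, so q_1 = (0.7428, 0.3714, -0.5571).
q_1·c_2 = 0.7428·(-2) + 0.3714·2 + (-0.5571)·(-1) = -0.1857.
u_2 = c_2 + 0.1857·q_1 = (-1.8621, 2.0690, -1.1034).
r_{22} = ‖u_2‖ = 2.9942.

r_{22} = 2.9942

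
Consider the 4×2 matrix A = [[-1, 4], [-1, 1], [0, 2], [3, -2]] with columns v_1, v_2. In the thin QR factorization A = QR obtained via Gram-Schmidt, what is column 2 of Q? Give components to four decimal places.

q_2 = (0.8018, 0.0000, 0.5345, 0.2673)

v_1 = (-1, -1, 0, 3); ‖v_1‖ = 3.3166, so q_1 = (-0.3015, -0.3015, 0.0000, 0.9045).
q_1·v_2 = (-0.3015)·4 + (-0.3015)·1 + 0.0000·2 + 0.9045·(-2) = -3.3166.
u_2 = v_2 + 3.3166·q_1 = (3.0000, 0.0000, 2.0000, 1.0000).
‖u_2‖ = 3.7417, so q_2 = (0.8018, 0.0000, 0.5345, 0.2673).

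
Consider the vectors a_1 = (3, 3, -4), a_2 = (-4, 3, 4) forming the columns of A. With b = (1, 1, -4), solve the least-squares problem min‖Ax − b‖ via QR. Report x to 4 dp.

a_1 = (3, 3, -4); ‖a_1‖ = 5.8310, so e_1 = (0.5145, 0.5145, -0.6860).
e_1·a_2 = 0.5145·(-4) + 0.5145·3 + (-0.6860)·4 = -3.2585.
u_2 = a_2 + 3.2585·e_1 = (-2.3235, 4.6765, 1.7647).
‖u_2‖ = 5.5120, so e_2 = (-0.4215, 0.8484, 0.3202).
Qᵀb = (3.7730, -0.8537).
Back-substitute: x_2 = -0.8537/5.5120 = -0.1549.
x_1 = (3.7730 + 3.2585·(-0.1549))/5.8310 = 0.5605.

x = (0.5605, -0.1549)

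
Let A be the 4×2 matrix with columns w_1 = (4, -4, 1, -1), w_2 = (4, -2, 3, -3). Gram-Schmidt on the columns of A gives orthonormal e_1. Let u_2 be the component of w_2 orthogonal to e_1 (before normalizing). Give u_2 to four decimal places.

e_1 = w_1/‖w_1‖ = (4, -4, 1, -1)/5.8310 = (0.6860, -0.6860, 0.1715, -0.1715).
r_{12} = e_1·w_2 = 5.1450.
u_2 = w_2 − 5.1450·e_1 = (0.4706, 1.5294, 2.1176, -2.1176).

u_2 = (0.4706, 1.5294, 2.1176, -2.1176)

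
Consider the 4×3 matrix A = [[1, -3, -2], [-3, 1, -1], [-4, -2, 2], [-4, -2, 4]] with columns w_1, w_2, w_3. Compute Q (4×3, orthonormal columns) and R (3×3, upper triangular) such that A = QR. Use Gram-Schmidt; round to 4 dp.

q_1 = w_1/‖w_1‖ = (1, -3, -4, -4)/6.4807 = (0.1543, -0.4629, -0.6172, -0.6172).
r_{12} = q_1·w_2 = 1.5430.
u_2 = w_2 − 1.5430·q_1 = (-3.2381, 1.7143, -1.0476, -1.0476).
‖u_2‖ = 3.9521, so q_2 = (-0.8193, 0.4338, -0.2651, -0.2651).
r_{13} = q_1·w_3 = -3.5490; r_{23} = q_2·w_3 = -0.3856.
u_3 = w_3 + 3.5490·q_1 + 0.3856·q_2 = (-1.7683, -2.4756, -0.2927, 1.7073).
‖u_3‖ = 3.5009, so q_3 = (-0.5051, -0.7071, -0.0836, 0.4877).

Q = [[0.1543, -0.8193, -0.5051], [-0.4629, 0.4338, -0.7071], [-0.6172, -0.2651, -0.0836], [-0.6172, -0.2651, 0.4877]], R = [[6.4807, 1.5430, -3.5490], [0.0000, 3.9521, -0.3856], [0.0000, 0.0000, 3.5009]]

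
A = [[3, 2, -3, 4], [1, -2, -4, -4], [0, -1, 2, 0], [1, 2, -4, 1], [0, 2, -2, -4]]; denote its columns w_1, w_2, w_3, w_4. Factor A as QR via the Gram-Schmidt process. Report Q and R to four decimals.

w_1 = (3, 1, 0, 1, 0); ‖w_1‖ = 3.3166, so q_1 = (0.9045, 0.3015, 0.0000, 0.3015, 0.0000).
q_1·w_2 = 0.9045·2 + 0.3015·(-2) + 0.0000·(-1) + 0.3015·2 + 0.0000·2 = 1.8091.
u_2 = w_2 − 1.8091·q_1 = (0.3636, -2.5455, -1.0000, 1.4545, 2.0000).
‖u_2‖ = 3.7050, so q_2 = (0.0981, -0.6870, -0.2699, 0.3926, 0.5398).
q_1·w_3 = 0.9045·(-3) + 0.3015·(-4) + 0.0000·2 + 0.3015·(-4) + 0.0000·(-2) = -5.1257; q_2·w_3 = 0.0981·(-3) + (-0.6870)·(-4) + (-0.2699)·2 + 0.3926·(-4) + 0.5398·(-2) = -0.7361.
u_3 = w_3 + 5.1257·q_1 + 0.7361·q_2 = (1.7086, -2.9603, 1.8013, -2.1656, -1.6026).
‖u_3‖ = 4.7101, so q_3 = (0.3628, -0.6285, 0.3824, -0.4598, -0.3403).
q_1·w_4 = 0.9045·4 + 0.3015·(-4) + 0.0000·0 + 0.3015·1 + 0.0000·(-4) = 2.7136; q_2·w_4 = 0.0981·4 + (-0.6870)·(-4) + (-0.2699)·0 + 0.3926·1 + 0.5398·(-4) = 1.3741; q_3·w_4 = 0.3628·4 + (-0.6285)·(-4) + 0.3824·0 + (-0.4598)·1 + (-0.3403)·(-4) = 4.8662.
u_4 = w_4 − 2.7136·q_1 − 1.3741·q_2 − 4.8662·q_3 = (-0.3546, -0.8158, -1.4901, 1.8797, -3.0860).
‖u_4‖ = 4.0085, so q_4 = (-0.0885, -0.2035, -0.3717, 0.4689, -0.7698).

Q = [[0.9045, 0.0981, 0.3628, -0.0885], [0.3015, -0.6870, -0.6285, -0.2035], [0.0000, -0.2699, 0.3824, -0.3717], [0.3015, 0.3926, -0.4598, 0.4689], [0.0000, 0.5398, -0.3403, -0.7698]], R = [[3.3166, 1.8091, -5.1257, 2.7136], [0.0000, 3.7050, -0.7361, 1.3741], [0.0000, 0.0000, 4.7101, 4.8662], [0.0000, 0.0000, 0.0000, 4.0085]]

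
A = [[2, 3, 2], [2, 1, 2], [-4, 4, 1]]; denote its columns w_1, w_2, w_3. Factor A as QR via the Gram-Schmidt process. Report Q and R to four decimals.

w_1 = (2, 2, -4); ‖w_1‖ = 4.8990, so q_1 = (0.4082, 0.4082, -0.8165).
q_1·w_2 = 0.4082·3 + 0.4082·1 + (-0.8165)·4 = -1.6330.
u_2 = w_2 + 1.6330·q_1 = (3.6667, 1.6667, 2.6667).
‖u_2‖ = 4.8305, so q_2 = (0.7591, 0.3450, 0.5521).
q_1·w_3 = 0.4082·2 + 0.4082·2 + (-0.8165)·1 = 0.8165; q_2·w_3 = 0.7591·2 + 0.3450·2 + 0.5521·1 = 2.7603.
u_3 = w_3 − 0.8165·q_1 − 2.7603·q_2 = (-0.4286, 0.7143, 0.1429).
‖u_3‖ = 0.8452, so q_3 = (-0.5071, 0.8452, 0.1690).

Q = [[0.4082, 0.7591, -0.5071], [0.4082, 0.3450, 0.8452], [-0.8165, 0.5521, 0.1690]], R = [[4.8990, -1.6330, 0.8165], [0.0000, 4.8305, 2.7603], [0.0000, 0.0000, 0.8452]]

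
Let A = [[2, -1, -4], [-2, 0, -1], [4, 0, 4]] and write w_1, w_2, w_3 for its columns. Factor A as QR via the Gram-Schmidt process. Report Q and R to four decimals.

e_1 = w_1/‖w_1‖ = (2, -2, 4)/4.8990 = (0.4082, -0.4082, 0.8165).
r_{12} = e_1·w_2 = -0.4082.
u_2 = w_2 + 0.4082·e_1 = (-0.8333, -0.1667, 0.3333).
‖u_2‖ = 0.9129, so e_2 = (-0.9129, -0.1826, 0.3651).
r_{13} = e_1·w_3 = 2.0412; r_{23} = e_2·w_3 = 5.2947.
u_3 = w_3 − 2.0412·e_1 − 5.2947·e_2 = (0.0000, 0.8000, 0.4000).
‖u_3‖ = 0.8944, so e_3 = (0.0000, 0.8944, 0.4472).

Q = [[0.4082, -0.9129, 0.0000], [-0.4082, -0.1826, 0.8944], [0.8165, 0.3651, 0.4472]], R = [[4.8990, -0.4082, 2.0412], [0.0000, 0.9129, 5.2947], [0.0000, 0.0000, 0.8944]]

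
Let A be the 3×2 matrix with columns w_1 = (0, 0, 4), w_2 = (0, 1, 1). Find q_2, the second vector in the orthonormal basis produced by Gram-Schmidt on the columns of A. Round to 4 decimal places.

q_2 = (0.0000, 1.0000, 0.0000)

q_1 = w_1/‖w_1‖ = (0, 0, 4)/4.0000 = (0.0000, 0.0000, 1.0000).
r_{12} = q_1·w_2 = 1.0000.
u_2 = w_2 − 1.0000·q_1 = (0.0000, 1.0000, 0.0000).
‖u_2‖ = 1.0000, so q_2 = (0.0000, 1.0000, 0.0000).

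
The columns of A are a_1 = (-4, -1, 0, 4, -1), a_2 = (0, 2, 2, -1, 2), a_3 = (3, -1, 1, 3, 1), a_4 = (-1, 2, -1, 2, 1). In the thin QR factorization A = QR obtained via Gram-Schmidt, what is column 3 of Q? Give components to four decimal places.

a_1 = (-4, -1, 0, 4, -1); ‖a_1‖ = 5.8310, so q_1 = (-0.6860, -0.1715, 0.0000, 0.6860, -0.1715).
q_1·a_2 = (-0.6860)·0 + (-0.1715)·2 + 0.0000·2 + 0.6860·(-1) + (-0.1715)·2 = -1.3720.
u_2 = a_2 + 1.3720·q_1 = (-0.9412, 1.7647, 2.0000, -0.0588, 1.7647).
‖u_2‖ = 3.3343, so q_2 = (-0.2823, 0.5293, 0.5998, -0.0176, 0.5293).
q_1·a_3 = (-0.6860)·3 + (-0.1715)·(-1) + 0.0000·1 + 0.6860·3 + (-0.1715)·1 = 0.0000; q_2·a_3 = (-0.2823)·3 + 0.5293·(-1) + 0.5998·1 + (-0.0176)·3 + 0.5293·1 = -0.2999.
u_3 = a_3 + 0.0000·q_1 + 0.2999·q_2 = (2.9153, -0.8413, 1.1799, 2.9947, 1.1587).
‖u_3‖ = 4.5728, so q_3 = (0.6375, -0.1840, 0.2580, 0.6549, 0.2534).

q_3 = (0.6375, -0.1840, 0.2580, 0.6549, 0.2534)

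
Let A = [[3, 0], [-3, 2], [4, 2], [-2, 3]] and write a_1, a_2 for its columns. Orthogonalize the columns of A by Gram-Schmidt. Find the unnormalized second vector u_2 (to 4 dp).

u_2 = (0.3158, 1.6842, 2.4211, 2.7895)

a_1 = (3, -3, 4, -2); ‖a_1‖ = 6.1644, so q_1 = (0.4867, -0.4867, 0.6489, -0.3244).
q_1·a_2 = 0.4867·0 + (-0.4867)·2 + 0.6489·2 + (-0.3244)·3 = -0.6489.
u_2 = a_2 + 0.6489·q_1 = (0.3158, 1.6842, 2.4211, 2.7895).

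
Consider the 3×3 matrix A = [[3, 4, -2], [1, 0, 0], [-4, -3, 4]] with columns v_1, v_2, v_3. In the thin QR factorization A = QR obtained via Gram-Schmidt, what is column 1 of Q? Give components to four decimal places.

q_1 = (0.5883, 0.1961, -0.7845)

q_1 = v_1/‖v_1‖ = (3, 1, -4)/5.0990 = (0.5883, 0.1961, -0.7845).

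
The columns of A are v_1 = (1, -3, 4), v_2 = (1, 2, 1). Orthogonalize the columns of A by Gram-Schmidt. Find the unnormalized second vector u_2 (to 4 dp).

v_1 = (1, -3, 4); ‖v_1‖ = 5.0990, so e_1 = (0.1961, -0.5883, 0.7845).
e_1·v_2 = 0.1961·1 + (-0.5883)·2 + 0.7845·1 = -0.1961.
u_2 = v_2 + 0.1961·e_1 = (1.0385, 1.8846, 1.1538).

u_2 = (1.0385, 1.8846, 1.1538)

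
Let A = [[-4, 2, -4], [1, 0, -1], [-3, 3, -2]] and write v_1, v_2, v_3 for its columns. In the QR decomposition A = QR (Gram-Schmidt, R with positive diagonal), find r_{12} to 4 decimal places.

r_{12} = -3.3340

v_1 = (-4, 1, -3); ‖v_1‖ = 5.0990, so e_1 = (-0.7845, 0.1961, -0.5883).
r_{12} = e_1·v_2 = -3.3340.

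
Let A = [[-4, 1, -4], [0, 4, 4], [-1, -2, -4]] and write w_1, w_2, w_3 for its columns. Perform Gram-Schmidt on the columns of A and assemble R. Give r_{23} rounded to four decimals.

e_1 = w_1/‖w_1‖ = (-4, 0, -1)/4.1231 = (-0.9701, 0.0000, -0.2425).
r_{12} = e_1·w_2 = -0.4851.
u_2 = w_2 + 0.4851·e_1 = (0.5294, 4.0000, -2.1176).
‖u_2‖ = 4.5568, so e_2 = (0.1162, 0.8778, -0.4647).
r_{23} = e_2·w_3 = 4.9054.

r_{23} = 4.9054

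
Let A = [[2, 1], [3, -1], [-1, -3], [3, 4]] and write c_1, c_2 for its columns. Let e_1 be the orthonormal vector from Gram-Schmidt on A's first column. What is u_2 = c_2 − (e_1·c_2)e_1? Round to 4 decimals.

u_2 = (-0.2174, -2.8261, -2.3913, 2.1739)

c_1 = (2, 3, -1, 3); ‖c_1‖ = 4.7958, so e_1 = (0.4170, 0.6255, -0.2085, 0.6255).
e_1·c_2 = 0.4170·1 + 0.6255·(-1) + (-0.2085)·(-3) + 0.6255·4 = 2.9192.
u_2 = c_2 − 2.9192·e_1 = (-0.2174, -2.8261, -2.3913, 2.1739).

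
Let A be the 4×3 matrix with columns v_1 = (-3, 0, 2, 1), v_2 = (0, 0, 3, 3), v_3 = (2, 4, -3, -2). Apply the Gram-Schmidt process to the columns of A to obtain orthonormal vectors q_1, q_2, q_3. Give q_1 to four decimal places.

v_1 = (-3, 0, 2, 1); ‖v_1‖ = 3.7417, so q_1 = (-0.8018, 0.0000, 0.5345, 0.2673).

q_1 = (-0.8018, 0.0000, 0.5345, 0.2673)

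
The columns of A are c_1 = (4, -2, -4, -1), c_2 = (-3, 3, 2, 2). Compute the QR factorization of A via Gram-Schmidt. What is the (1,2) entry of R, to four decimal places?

c_1 = (4, -2, -4, -1); ‖c_1‖ = 6.0828, so e_1 = (0.6576, -0.3288, -0.6576, -0.1644).
r_{12} = e_1·c_2 = -4.6032.

r_{12} = -4.6032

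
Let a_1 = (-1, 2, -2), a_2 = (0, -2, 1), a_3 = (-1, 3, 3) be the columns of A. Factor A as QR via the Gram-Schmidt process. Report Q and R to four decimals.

a_1 = (-1, 2, -2); ‖a_1‖ = 3.0000, so q_1 = (-0.3333, 0.6667, -0.6667).
q_1·a_2 = (-0.3333)·0 + 0.6667·(-2) + (-0.6667)·1 = -2.0000.
u_2 = a_2 + 2.0000·q_1 = (-0.6667, -0.6667, -0.3333).
‖u_2‖ = 1.0000, so q_2 = (-0.6667, -0.6667, -0.3333).
q_1·a_3 = (-0.3333)·(-1) + 0.6667·3 + (-0.6667)·3 = 0.3333; q_2·a_3 = (-0.6667)·(-1) + (-0.6667)·3 + (-0.3333)·3 = -2.3333.
u_3 = a_3 − 0.3333·q_1 + 2.3333·q_2 = (-2.4444, 1.2222, 2.4444).
‖u_3‖ = 3.6667, so q_3 = (-0.6667, 0.3333, 0.6667).

Q = [[-0.3333, -0.6667, -0.6667], [0.6667, -0.6667, 0.3333], [-0.6667, -0.3333, 0.6667]], R = [[3.0000, -2.0000, 0.3333], [0.0000, 1.0000, -2.3333], [0.0000, 0.0000, 3.6667]]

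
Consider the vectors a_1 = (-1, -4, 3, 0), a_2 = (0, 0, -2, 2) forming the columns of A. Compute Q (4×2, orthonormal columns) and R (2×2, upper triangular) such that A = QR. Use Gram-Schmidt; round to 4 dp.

Q = [[-0.1961, -0.0897], [-0.7845, -0.3589], [0.5883, -0.5084], [0.0000, 0.7776]], R = [[5.0990, -1.1767], [0.0000, 2.5720]]

a_1 = (-1, -4, 3, 0); ‖a_1‖ = 5.0990, so q_1 = (-0.1961, -0.7845, 0.5883, 0.0000).
q_1·a_2 = (-0.1961)·0 + (-0.7845)·0 + 0.5883·(-2) + 0.0000·2 = -1.1767.
u_2 = a_2 + 1.1767·q_1 = (-0.2308, -0.9231, -1.3077, 2.0000).
‖u_2‖ = 2.5720, so q_2 = (-0.0897, -0.3589, -0.5084, 0.7776).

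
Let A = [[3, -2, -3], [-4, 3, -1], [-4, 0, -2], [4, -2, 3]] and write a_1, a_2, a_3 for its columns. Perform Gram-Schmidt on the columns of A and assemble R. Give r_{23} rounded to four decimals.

r_{23} = 1.6946

a_1 = (3, -4, -4, 4); ‖a_1‖ = 7.5498, so q_1 = (0.3974, -0.5298, -0.5298, 0.5298).
q_1·a_2 = 0.3974·(-2) + (-0.5298)·3 + (-0.5298)·0 + 0.5298·(-2) = -3.4438.
u_2 = a_2 + 3.4438·q_1 = (-0.6316, 1.1754, -1.8246, -0.1754).
‖u_2‖ = 2.2672, so q_2 = (-0.2786, 0.5184, -0.8048, -0.0774).
r_{23} = q_2·a_3 = 1.6946.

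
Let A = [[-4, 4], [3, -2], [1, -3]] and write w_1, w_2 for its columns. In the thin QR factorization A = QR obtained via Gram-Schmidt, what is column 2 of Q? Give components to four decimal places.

w_1 = (-4, 3, 1); ‖w_1‖ = 5.0990, so e_1 = (-0.7845, 0.5883, 0.1961).
e_1·w_2 = (-0.7845)·4 + 0.5883·(-2) + 0.1961·(-3) = -4.9029.
u_2 = w_2 + 4.9029·e_1 = (0.1538, 0.8846, -2.0385).
‖u_2‖ = 2.2275, so e_2 = (0.0691, 0.3971, -0.9152).

e_2 = (0.0691, 0.3971, -0.9152)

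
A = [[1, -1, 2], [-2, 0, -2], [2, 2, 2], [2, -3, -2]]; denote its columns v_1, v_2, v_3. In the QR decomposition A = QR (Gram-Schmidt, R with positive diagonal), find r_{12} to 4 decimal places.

q_1 = v_1/‖v_1‖ = (1, -2, 2, 2)/3.6056 = (0.2774, -0.5547, 0.5547, 0.5547).
r_{12} = q_1·v_2 = -0.8321.

r_{12} = -0.8321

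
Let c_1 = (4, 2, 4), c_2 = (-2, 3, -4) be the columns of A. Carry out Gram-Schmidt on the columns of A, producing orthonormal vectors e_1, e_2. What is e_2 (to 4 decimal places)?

e_1 = c_1/‖c_1‖ = (4, 2, 4)/6.0000 = (0.6667, 0.3333, 0.6667).
r_{12} = e_1·c_2 = -3.0000.
u_2 = c_2 + 3.0000·e_1 = (0.0000, 4.0000, -2.0000).
‖u_2‖ = 4.4721, so e_2 = (0.0000, 0.8944, -0.4472).

e_2 = (0.0000, 0.8944, -0.4472)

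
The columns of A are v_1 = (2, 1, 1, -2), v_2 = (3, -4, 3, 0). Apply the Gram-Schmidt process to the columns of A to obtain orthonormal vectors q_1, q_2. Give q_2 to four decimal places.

q_1 = v_1/‖v_1‖ = (2, 1, 1, -2)/3.1623 = (0.6325, 0.3162, 0.3162, -0.6325).
r_{12} = q_1·v_2 = 1.5811.
u_2 = v_2 − 1.5811·q_1 = (2.0000, -4.5000, 2.5000, 1.0000).
‖u_2‖ = 5.6125, so q_2 = (0.3563, -0.8018, 0.4454, 0.1782).

q_2 = (0.3563, -0.8018, 0.4454, 0.1782)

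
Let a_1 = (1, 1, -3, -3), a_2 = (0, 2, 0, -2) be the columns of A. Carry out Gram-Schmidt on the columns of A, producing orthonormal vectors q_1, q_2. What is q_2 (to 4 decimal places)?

a_1 = (1, 1, -3, -3); ‖a_1‖ = 4.4721, so q_1 = (0.2236, 0.2236, -0.6708, -0.6708).
q_1·a_2 = 0.2236·0 + 0.2236·2 + (-0.6708)·0 + (-0.6708)·(-2) = 1.7889.
u_2 = a_2 − 1.7889·q_1 = (-0.4000, 1.6000, 1.2000, -0.8000).
‖u_2‖ = 2.1909, so q_2 = (-0.1826, 0.7303, 0.5477, -0.3651).

q_2 = (-0.1826, 0.7303, 0.5477, -0.3651)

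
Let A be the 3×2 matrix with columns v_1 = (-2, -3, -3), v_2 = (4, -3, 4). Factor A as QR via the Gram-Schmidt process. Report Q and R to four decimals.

v_1 = (-2, -3, -3); ‖v_1‖ = 4.6904, so e_1 = (-0.4264, -0.6396, -0.6396).
e_1·v_2 = (-0.4264)·4 + (-0.6396)·(-3) + (-0.6396)·4 = -2.3452.
u_2 = v_2 + 2.3452·e_1 = (3.0000, -4.5000, 2.5000).
‖u_2‖ = 5.9582, so e_2 = (0.5035, -0.7553, 0.4196).

Q = [[-0.4264, 0.5035], [-0.6396, -0.7553], [-0.6396, 0.4196]], R = [[4.6904, -2.3452], [0.0000, 5.9582]]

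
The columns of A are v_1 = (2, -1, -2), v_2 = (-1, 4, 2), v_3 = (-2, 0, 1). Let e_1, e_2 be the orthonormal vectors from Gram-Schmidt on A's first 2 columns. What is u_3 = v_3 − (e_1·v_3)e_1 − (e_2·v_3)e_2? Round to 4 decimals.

v_1 = (2, -1, -2); ‖v_1‖ = 3.0000, so e_1 = (0.6667, -0.3333, -0.6667).
e_1·v_2 = 0.6667·(-1) + (-0.3333)·4 + (-0.6667)·2 = -3.3333.
u_2 = v_2 + 3.3333·e_1 = (1.2222, 2.8889, -0.2222).
‖u_2‖ = 3.1447, so e_2 = (0.3887, 0.9187, -0.0707).
e_1·v_3 = 0.6667·(-2) + (-0.3333)·0 + (-0.6667)·1 = -2.0000; e_2·v_3 = 0.3887·(-2) + 0.9187·0 + (-0.0707)·1 = -0.8480.
u_3 = v_3 + 2.0000·e_1 + 0.8480·e_2 = (-0.3371, 0.1124, -0.3933).

u_3 = (-0.3371, 0.1124, -0.3933)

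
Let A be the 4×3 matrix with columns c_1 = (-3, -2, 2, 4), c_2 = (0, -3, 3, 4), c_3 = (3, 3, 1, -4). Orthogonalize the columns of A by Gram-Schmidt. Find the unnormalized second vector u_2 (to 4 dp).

c_1 = (-3, -2, 2, 4); ‖c_1‖ = 5.7446, so q_1 = (-0.5222, -0.3482, 0.3482, 0.6963).
q_1·c_2 = (-0.5222)·0 + (-0.3482)·(-3) + 0.3482·3 + 0.6963·4 = 4.8742.
u_2 = c_2 − 4.8742·q_1 = (2.5455, -1.3030, 1.3030, 0.6061).

u_2 = (2.5455, -1.3030, 1.3030, 0.6061)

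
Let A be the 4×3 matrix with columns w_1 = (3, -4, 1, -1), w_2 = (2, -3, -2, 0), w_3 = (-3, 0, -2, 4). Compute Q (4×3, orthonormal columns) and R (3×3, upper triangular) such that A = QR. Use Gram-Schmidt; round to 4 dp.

q_1 = w_1/‖w_1‖ = (3, -4, 1, -1)/5.1962 = (0.5774, -0.7698, 0.1925, -0.1925).
r_{12} = q_1·w_2 = 3.0792.
u_2 = w_2 − 3.0792·q_1 = (0.2222, -0.6296, -2.5926, 0.5926).
‖u_2‖ = 2.7420, so q_2 = (0.0810, -0.2296, -0.9455, 0.2161).
r_{13} = q_1·w_3 = -2.8868; r_{23} = q_2·w_3 = 2.5124.
u_3 = w_3 + 2.8868·q_1 − 2.5124·q_2 = (-1.5369, -1.6453, 0.9310, 2.9015).
‖u_3‖ = 3.7888, so q_3 = (-0.4057, -0.4343, 0.2457, 0.7658).

Q = [[0.5774, 0.0810, -0.4057], [-0.7698, -0.2296, -0.4343], [0.1925, -0.9455, 0.2457], [-0.1925, 0.2161, 0.7658]], R = [[5.1962, 3.0792, -2.8868], [0.0000, 2.7420, 2.5124], [0.0000, 0.0000, 3.7888]]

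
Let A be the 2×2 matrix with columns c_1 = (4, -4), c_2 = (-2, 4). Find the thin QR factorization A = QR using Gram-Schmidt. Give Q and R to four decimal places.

q_1 = c_1/‖c_1‖ = (4, -4)/5.6569 = (0.7071, -0.7071).
r_{12} = q_1·c_2 = -4.2426.
u_2 = c_2 + 4.2426·q_1 = (1.0000, 1.0000).
‖u_2‖ = 1.4142, so q_2 = (0.7071, 0.7071).

Q = [[0.7071, 0.7071], [-0.7071, 0.7071]], R = [[5.6569, -4.2426], [0.0000, 1.4142]]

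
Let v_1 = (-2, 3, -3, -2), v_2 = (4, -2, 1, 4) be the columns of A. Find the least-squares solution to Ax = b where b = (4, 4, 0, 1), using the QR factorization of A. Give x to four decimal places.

v_1 = (-2, 3, -3, -2); ‖v_1‖ = 5.0990, so e_1 = (-0.3922, 0.5883, -0.5883, -0.3922).
e_1·v_2 = (-0.3922)·4 + 0.5883·(-2) + (-0.5883)·1 + (-0.3922)·4 = -4.9029.
u_2 = v_2 + 4.9029·e_1 = (2.0769, 0.8846, -1.8846, 2.0769).
‖u_2‖ = 3.6002, so e_2 = (0.5769, 0.2457, -0.5235, 0.5769).
Qᵀb = (0.3922, 3.8673).
Back-substitute: x_2 = 3.8673/3.6002 = 1.0742.
x_1 = (0.3922 + 4.9029·1.0742)/5.0990 = 1.1098.

x = (1.1098, 1.0742)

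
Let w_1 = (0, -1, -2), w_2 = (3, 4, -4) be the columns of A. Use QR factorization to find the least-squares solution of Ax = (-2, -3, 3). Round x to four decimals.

w_1 = (0, -1, -2); ‖w_1‖ = 2.2361, so q_1 = (0.0000, -0.4472, -0.8944).
q_1·w_2 = 0.0000·3 + (-0.4472)·4 + (-0.8944)·(-4) = 1.7889.
u_2 = w_2 − 1.7889·q_1 = (3.0000, 4.8000, -2.4000).
‖u_2‖ = 6.1482, so q_2 = (0.4880, 0.7807, -0.3904).
Qᵀb = (-1.3416, -4.4891).
Back-substitute: x_2 = -4.4891/6.1482 = -0.7302.
x_1 = (-1.3416 − 1.7889·(-0.7302))/2.2361 = -0.0159.

x = (-0.0159, -0.7302)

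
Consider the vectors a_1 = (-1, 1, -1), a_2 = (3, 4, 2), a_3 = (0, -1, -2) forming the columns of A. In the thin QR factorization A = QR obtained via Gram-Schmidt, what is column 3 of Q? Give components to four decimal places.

q_1 = a_1/‖a_1‖ = (-1, 1, -1)/1.7321 = (-0.5774, 0.5774, -0.5774).
r_{12} = q_1·a_2 = -0.5774.
u_2 = a_2 + 0.5774·q_1 = (2.6667, 4.3333, 1.6667).
‖u_2‖ = 5.3541, so q_2 = (0.4981, 0.8093, 0.3113).
r_{13} = q_1·a_3 = 0.5774; r_{23} = q_2·a_3 = -1.4319.
u_3 = a_3 − 0.5774·q_1 + 1.4319·q_2 = (1.0465, -0.1744, -1.2209).
‖u_3‖ = 1.6175, so q_3 = (0.6470, -0.1078, -0.7548).

q_3 = (0.6470, -0.1078, -0.7548)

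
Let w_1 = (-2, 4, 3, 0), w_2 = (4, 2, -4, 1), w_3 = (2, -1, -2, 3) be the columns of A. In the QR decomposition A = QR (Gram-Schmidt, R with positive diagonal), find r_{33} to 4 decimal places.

r_{33} = 2.7057

q_1 = w_1/‖w_1‖ = (-2, 4, 3, 0)/5.3852 = (-0.3714, 0.7428, 0.5571, 0.0000).
r_{12} = q_1·w_2 = -2.2283.
u_2 = w_2 + 2.2283·q_1 = (3.1724, 3.6552, -2.7586, 1.0000).
‖u_2‖ = 5.6599, so q_2 = (0.5605, 0.6458, -0.4874, 0.1767).
r_{13} = q_1·w_3 = -2.5997; r_{23} = q_2·w_3 = 1.9801.
u_3 = w_3 + 2.5997·q_1 − 1.9801·q_2 = (-0.0753, -0.3477, 0.4133, 2.6502).
r_{33} = ‖u_3‖ = 2.7057.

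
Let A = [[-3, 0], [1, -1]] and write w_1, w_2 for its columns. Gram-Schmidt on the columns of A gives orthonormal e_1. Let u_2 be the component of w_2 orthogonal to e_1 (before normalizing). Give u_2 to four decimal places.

w_1 = (-3, 1); ‖w_1‖ = 3.1623, so e_1 = (-0.9487, 0.3162).
e_1·w_2 = (-0.9487)·0 + 0.3162·(-1) = -0.3162.
u_2 = w_2 + 0.3162·e_1 = (-0.3000, -0.9000).

u_2 = (-0.3000, -0.9000)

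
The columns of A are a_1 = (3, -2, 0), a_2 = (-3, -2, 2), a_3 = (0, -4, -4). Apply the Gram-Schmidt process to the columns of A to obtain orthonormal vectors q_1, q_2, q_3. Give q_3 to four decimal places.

q_1 = a_1/‖a_1‖ = (3, -2, 0)/3.6056 = (0.8321, -0.5547, 0.0000).
r_{12} = q_1·a_2 = -1.3868.
u_2 = a_2 + 1.3868·q_1 = (-1.8462, -2.7692, 2.0000).
‖u_2‖ = 3.8829, so q_2 = (-0.4755, -0.7132, 0.5151).
r_{13} = q_1·a_3 = 2.2188; r_{23} = q_2·a_3 = 0.7924.
u_3 = a_3 − 2.2188·q_1 − 0.7924·q_2 = (-1.4694, -2.2041, -4.4082).
‖u_3‖ = 5.1429, so q_3 = (-0.2857, -0.4286, -0.8571).

q_3 = (-0.2857, -0.4286, -0.8571)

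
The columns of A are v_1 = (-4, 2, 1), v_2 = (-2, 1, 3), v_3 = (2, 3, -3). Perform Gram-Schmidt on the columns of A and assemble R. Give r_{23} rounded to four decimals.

r_{23} = -2.8301

e_1 = v_1/‖v_1‖ = (-4, 2, 1)/4.5826 = (-0.8729, 0.4364, 0.2182).
r_{12} = e_1·v_2 = 2.8368.
u_2 = v_2 − 2.8368·e_1 = (0.4762, -0.2381, 2.3810).
‖u_2‖ = 2.4398, so e_2 = (0.1952, -0.0976, 0.9759).
r_{23} = e_2·v_3 = -2.8301.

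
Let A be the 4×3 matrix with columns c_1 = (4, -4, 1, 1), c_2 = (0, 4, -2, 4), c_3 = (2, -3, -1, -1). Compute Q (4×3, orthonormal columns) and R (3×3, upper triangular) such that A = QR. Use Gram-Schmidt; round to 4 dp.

c_1 = (4, -4, 1, 1); ‖c_1‖ = 5.8310, so e_1 = (0.6860, -0.6860, 0.1715, 0.1715).
e_1·c_2 = 0.6860·0 + (-0.6860)·4 + 0.1715·(-2) + 0.1715·4 = -2.4010.
u_2 = c_2 + 2.4010·e_1 = (1.6471, 2.3529, -1.5882, 4.4118).
‖u_2‖ = 5.4987, so e_2 = (0.2995, 0.4279, -0.2888, 0.8023).
e_1·c_3 = 0.6860·2 + (-0.6860)·(-3) + 0.1715·(-1) + 0.1715·(-1) = 3.0870; e_2·c_3 = 0.2995·2 + 0.4279·(-3) + (-0.2888)·(-1) + 0.8023·(-1) = -1.1982.
u_3 = c_3 − 3.0870·e_1 + 1.1982·e_2 = (0.2412, -0.3696, -1.8755, -0.5681).
‖u_3‖ = 2.0087, so e_3 = (0.1201, -0.1840, -0.9337, -0.2828).

Q = [[0.6860, 0.2995, 0.1201], [-0.6860, 0.4279, -0.1840], [0.1715, -0.2888, -0.9337], [0.1715, 0.8023, -0.2828]], R = [[5.8310, -2.4010, 3.0870], [0.0000, 5.4987, -1.1982], [0.0000, 0.0000, 2.0087]]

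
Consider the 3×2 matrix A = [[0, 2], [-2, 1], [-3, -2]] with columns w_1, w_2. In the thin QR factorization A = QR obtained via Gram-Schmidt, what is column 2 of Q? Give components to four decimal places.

e_2 = (0.7175, 0.5795, -0.3864)

w_1 = (0, -2, -3); ‖w_1‖ = 3.6056, so e_1 = (0.0000, -0.5547, -0.8321).
e_1·w_2 = 0.0000·2 + (-0.5547)·1 + (-0.8321)·(-2) = 1.1094.
u_2 = w_2 − 1.1094·e_1 = (2.0000, 1.6154, -1.0769).
‖u_2‖ = 2.7873, so e_2 = (0.7175, 0.5795, -0.3864).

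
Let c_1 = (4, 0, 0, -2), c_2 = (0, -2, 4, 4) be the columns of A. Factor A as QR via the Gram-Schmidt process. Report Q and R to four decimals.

c_1 = (4, 0, 0, -2); ‖c_1‖ = 4.4721, so q_1 = (0.8944, 0.0000, 0.0000, -0.4472).
q_1·c_2 = 0.8944·0 + 0.0000·(-2) + 0.0000·4 + (-0.4472)·4 = -1.7889.
u_2 = c_2 + 1.7889·q_1 = (1.6000, -2.0000, 4.0000, 3.2000).
‖u_2‖ = 5.7271, so q_2 = (0.2794, -0.3492, 0.6984, 0.5587).

Q = [[0.8944, 0.2794], [0.0000, -0.3492], [0.0000, 0.6984], [-0.4472, 0.5587]], R = [[4.4721, -1.7889], [0.0000, 5.7271]]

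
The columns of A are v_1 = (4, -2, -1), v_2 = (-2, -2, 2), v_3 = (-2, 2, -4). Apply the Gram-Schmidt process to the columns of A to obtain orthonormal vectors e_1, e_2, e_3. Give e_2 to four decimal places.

e_2 = (-0.2673, -0.8018, 0.5345)

v_1 = (4, -2, -1); ‖v_1‖ = 4.5826, so e_1 = (0.8729, -0.4364, -0.2182).
e_1·v_2 = 0.8729·(-2) + (-0.4364)·(-2) + (-0.2182)·2 = -1.3093.
u_2 = v_2 + 1.3093·e_1 = (-0.8571, -2.5714, 1.7143).
‖u_2‖ = 3.2071, so e_2 = (-0.2673, -0.8018, 0.5345).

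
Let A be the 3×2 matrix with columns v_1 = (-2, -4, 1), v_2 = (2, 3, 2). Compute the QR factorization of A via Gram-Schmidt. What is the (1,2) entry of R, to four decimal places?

r_{12} = -3.0551

v_1 = (-2, -4, 1); ‖v_1‖ = 4.5826, so q_1 = (-0.4364, -0.8729, 0.2182).
r_{12} = q_1·v_2 = -3.0551.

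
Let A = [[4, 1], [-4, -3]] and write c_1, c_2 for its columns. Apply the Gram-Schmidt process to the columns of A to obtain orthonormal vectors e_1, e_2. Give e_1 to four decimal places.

e_1 = c_1/‖c_1‖ = (4, -4)/5.6569 = (0.7071, -0.7071).

e_1 = (0.7071, -0.7071)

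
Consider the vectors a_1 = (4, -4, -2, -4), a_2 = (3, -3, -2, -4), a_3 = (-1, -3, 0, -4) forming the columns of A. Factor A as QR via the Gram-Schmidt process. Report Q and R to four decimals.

Q = [[0.5547, -0.4385, -0.5976], [-0.5547, 0.4385, -0.5976], [-0.2774, -0.3508, 0.4781], [-0.5547, -0.7016, -0.2390]], R = [[7.2111, 6.1017, 3.3282], [0.0000, 0.8771, 1.9295], [0.0000, 0.0000, 3.3466]]

q_1 = a_1/‖a_1‖ = (4, -4, -2, -4)/7.2111 = (0.5547, -0.5547, -0.2774, -0.5547).
r_{12} = q_1·a_2 = 6.1017.
u_2 = a_2 − 6.1017·q_1 = (-0.3846, 0.3846, -0.3077, -0.6154).
‖u_2‖ = 0.8771, so q_2 = (-0.4385, 0.4385, -0.3508, -0.7016).
r_{13} = q_1·a_3 = 3.3282; r_{23} = q_2·a_3 = 1.9295.
u_3 = a_3 − 3.3282·q_1 − 1.9295·q_2 = (-2.0000, -2.0000, 1.6000, -0.8000).
‖u_3‖ = 3.3466, so q_3 = (-0.5976, -0.5976, 0.4781, -0.2390).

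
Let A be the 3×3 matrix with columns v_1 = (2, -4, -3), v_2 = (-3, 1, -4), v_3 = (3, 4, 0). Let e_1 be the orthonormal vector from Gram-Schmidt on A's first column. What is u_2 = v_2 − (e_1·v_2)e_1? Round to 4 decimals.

v_1 = (2, -4, -3); ‖v_1‖ = 5.3852, so e_1 = (0.3714, -0.7428, -0.5571).
e_1·v_2 = 0.3714·(-3) + (-0.7428)·1 + (-0.5571)·(-4) = 0.3714.
u_2 = v_2 − 0.3714·e_1 = (-3.1379, 1.2759, -3.7931).

u_2 = (-3.1379, 1.2759, -3.7931)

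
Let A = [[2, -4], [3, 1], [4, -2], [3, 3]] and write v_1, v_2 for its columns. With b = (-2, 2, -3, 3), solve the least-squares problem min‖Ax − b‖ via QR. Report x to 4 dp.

v_1 = (2, 3, 4, 3); ‖v_1‖ = 6.1644, so q_1 = (0.3244, 0.4867, 0.6489, 0.4867).
q_1·v_2 = 0.3244·(-4) + 0.4867·1 + 0.6489·(-2) + 0.4867·3 = -0.6489.
u_2 = v_2 + 0.6489·q_1 = (-3.7895, 1.3158, -1.5789, 3.3158).
‖u_2‖ = 5.4387, so q_2 = (-0.6968, 0.2419, -0.2903, 0.6097).
Qᵀb = (-0.1622, 4.5774).
Back-substitute: x_2 = 4.5774/5.4387 = 0.8416.
x_1 = (-0.1622 + 0.6489·0.8416)/6.1644 = 0.0623.

x = (0.0623, 0.8416)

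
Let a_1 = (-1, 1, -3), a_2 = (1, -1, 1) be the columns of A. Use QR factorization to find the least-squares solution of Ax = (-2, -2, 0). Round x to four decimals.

x = (0.0000, 0.0000)

a_1 = (-1, 1, -3); ‖a_1‖ = 3.3166, so e_1 = (-0.3015, 0.3015, -0.9045).
e_1·a_2 = (-0.3015)·1 + 0.3015·(-1) + (-0.9045)·1 = -1.5076.
u_2 = a_2 + 1.5076·e_1 = (0.5455, -0.5455, -0.3636).
‖u_2‖ = 0.8528, so e_2 = (0.6396, -0.6396, -0.4264).
Qᵀb = (0.0000, 0.0000).
Back-substitute: x_2 = 0.0000/0.8528 = 0.0000.
x_1 = (0.0000 + 1.5076·0.0000)/3.3166 = 0.0000.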